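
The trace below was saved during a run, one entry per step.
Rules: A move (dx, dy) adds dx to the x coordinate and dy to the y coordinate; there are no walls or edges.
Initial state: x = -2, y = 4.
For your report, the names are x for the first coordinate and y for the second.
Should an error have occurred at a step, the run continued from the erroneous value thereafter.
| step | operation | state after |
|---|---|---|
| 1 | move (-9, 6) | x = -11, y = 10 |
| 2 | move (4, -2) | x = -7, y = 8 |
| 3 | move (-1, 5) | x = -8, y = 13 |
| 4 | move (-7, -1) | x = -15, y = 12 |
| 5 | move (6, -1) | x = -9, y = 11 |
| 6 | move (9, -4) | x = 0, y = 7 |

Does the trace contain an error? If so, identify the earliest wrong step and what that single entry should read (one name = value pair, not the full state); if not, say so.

Recomputing the run from the initial state:
step 1: x = -11, y = 10
step 2: x = -7, y = 8
step 3: x = -8, y = 13
step 4: x = -15, y = 12
step 5: x = -9, y = 11
step 6: x = 0, y = 7
This matches the trace at every step.

no error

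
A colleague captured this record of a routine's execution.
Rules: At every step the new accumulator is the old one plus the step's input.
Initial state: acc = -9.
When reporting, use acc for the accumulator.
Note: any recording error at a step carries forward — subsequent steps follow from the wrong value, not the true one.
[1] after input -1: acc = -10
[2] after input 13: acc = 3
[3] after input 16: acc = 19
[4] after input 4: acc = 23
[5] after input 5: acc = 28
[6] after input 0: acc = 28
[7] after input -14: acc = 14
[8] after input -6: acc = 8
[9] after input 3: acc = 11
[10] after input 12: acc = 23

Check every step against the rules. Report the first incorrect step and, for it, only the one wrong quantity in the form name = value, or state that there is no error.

no error

step 1: acc = -9 + -1 = -10 -> checks out
step 2: acc = -10 + 13 = 3 -> matches
step 3: acc = 3 + 16 = 19 -> in agreement
step 4: acc = 19 + 4 = 23 -> checks out
step 5: acc = 23 + 5 = 28 -> verified
step 6: acc = 28 + 0 = 28 -> same as recorded
step 7: acc = 28 + -14 = 14 -> confirmed correct
step 8: acc = 14 + -6 = 8 -> consistent with the record
step 9: acc = 8 + 3 = 11 -> exactly as logged
step 10: acc = 11 + 12 = 23 -> no discrepancy
The whole run recomputes cleanly — no discrepancies.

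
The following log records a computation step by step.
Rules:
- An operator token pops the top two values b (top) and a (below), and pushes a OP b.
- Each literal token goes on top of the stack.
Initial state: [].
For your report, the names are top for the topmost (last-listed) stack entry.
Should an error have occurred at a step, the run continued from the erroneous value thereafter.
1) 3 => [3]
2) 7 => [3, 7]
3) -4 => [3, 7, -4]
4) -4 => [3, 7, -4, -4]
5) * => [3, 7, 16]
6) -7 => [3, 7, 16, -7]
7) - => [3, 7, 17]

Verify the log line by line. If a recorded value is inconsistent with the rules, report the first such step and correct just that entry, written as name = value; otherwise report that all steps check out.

Step 1: push 3: top = 3 — same as recorded.
Step 2: push 7: top = 7 — agrees with the log.
Step 3: push -4: top = -4 — verified.
Step 4: push -4: top = -4 — no discrepancy.
Step 5: -4 * -4 = 16 — no discrepancy.
Step 6: push -7: top = -7 — consistent with the log.
Step 7: 16 - -7 = 23 — the recorded entry deviates here.
First incorrect step: 7; the correct value is top = 23.

step 7, top = 23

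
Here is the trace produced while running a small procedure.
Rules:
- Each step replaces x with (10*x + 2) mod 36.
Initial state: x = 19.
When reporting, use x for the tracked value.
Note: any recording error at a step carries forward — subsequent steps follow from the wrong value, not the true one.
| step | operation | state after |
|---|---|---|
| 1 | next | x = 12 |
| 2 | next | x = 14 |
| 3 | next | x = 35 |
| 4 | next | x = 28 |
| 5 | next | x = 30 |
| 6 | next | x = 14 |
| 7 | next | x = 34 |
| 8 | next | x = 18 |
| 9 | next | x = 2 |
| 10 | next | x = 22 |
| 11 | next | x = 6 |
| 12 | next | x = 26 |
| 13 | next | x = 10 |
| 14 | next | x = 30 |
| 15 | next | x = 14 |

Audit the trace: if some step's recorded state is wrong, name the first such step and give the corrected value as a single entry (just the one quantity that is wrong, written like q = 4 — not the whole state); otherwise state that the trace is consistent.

step 1: x = (10*19 + 2) mod 36 = 12 -> verified
step 2: x = (10*12 + 2) mod 36 = 14 -> consistent with the trace
step 3: x = (10*14 + 2) mod 36 = 34 -> not what was recorded
Conclusion: step 3 carries the first error; the entry should be x = 34.

step 3, x = 34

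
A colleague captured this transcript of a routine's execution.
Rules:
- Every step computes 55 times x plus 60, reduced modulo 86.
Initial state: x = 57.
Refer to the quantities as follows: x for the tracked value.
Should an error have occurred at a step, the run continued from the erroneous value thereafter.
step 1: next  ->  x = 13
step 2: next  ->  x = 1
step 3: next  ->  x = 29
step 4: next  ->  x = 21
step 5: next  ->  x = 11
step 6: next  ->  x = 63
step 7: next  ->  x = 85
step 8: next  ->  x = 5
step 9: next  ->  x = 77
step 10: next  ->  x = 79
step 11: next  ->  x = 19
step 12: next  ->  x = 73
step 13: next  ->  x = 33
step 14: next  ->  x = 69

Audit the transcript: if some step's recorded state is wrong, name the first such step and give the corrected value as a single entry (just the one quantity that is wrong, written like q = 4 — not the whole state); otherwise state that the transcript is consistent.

step 10, x = 81

step 1: x = (55*57 + 60) mod 86 = 13 -> same as recorded
step 2: x = (55*13 + 60) mod 86 = 1 -> verified
step 3: x = (55*1 + 60) mod 86 = 29 -> verified
step 4: x = (55*29 + 60) mod 86 = 21 -> verified
step 5: x = (55*21 + 60) mod 86 = 11 -> verified
step 6: x = (55*11 + 60) mod 86 = 63 -> checks out
step 7: x = (55*63 + 60) mod 86 = 85 -> agrees with the transcript
step 8: x = (55*85 + 60) mod 86 = 5 -> checks out
step 9: x = (55*5 + 60) mod 86 = 77 -> consistent with the transcript
step 10: x = (55*77 + 60) mod 86 = 81 -> this is not what the transcript shows
That makes step 10 the first incorrect line — x = 81 is what it should show.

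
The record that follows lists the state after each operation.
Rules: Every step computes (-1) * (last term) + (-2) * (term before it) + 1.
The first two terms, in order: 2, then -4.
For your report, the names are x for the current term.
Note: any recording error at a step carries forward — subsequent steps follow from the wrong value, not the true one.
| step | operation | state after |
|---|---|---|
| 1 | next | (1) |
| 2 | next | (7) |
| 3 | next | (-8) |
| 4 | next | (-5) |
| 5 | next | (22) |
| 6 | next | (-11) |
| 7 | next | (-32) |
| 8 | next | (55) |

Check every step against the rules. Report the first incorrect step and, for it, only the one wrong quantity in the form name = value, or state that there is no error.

1. x = -1*(-4) + (-2)*(2) + (1) = 1 (in agreement)
2. x = -1*(1) + (-2)*(-4) + (1) = 8 (this is not what the record shows)
The earliest wrong entry is at step 2: it should read x = 8.

step 2, x = 8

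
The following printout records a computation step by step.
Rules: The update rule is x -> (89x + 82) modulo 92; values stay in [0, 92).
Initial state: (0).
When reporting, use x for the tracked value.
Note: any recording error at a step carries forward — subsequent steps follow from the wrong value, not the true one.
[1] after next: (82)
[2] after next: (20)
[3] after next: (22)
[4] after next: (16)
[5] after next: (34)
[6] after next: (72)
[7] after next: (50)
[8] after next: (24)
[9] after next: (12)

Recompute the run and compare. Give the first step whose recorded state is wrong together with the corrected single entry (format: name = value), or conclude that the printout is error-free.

Step 1: x = (89*0 + 82) mod 92 = 82 — in agreement.
Step 2: x = (89*82 + 82) mod 92 = 20 — agrees with the printout.
Step 3: x = (89*20 + 82) mod 92 = 22 — no discrepancy.
Step 4: x = (89*22 + 82) mod 92 = 16 — consistent with the printout.
Step 5: x = (89*16 + 82) mod 92 = 34 — same as recorded.
Step 6: x = (89*34 + 82) mod 92 = 72 — no discrepancy.
Step 7: x = (89*72 + 82) mod 92 = 50 — same as recorded.
Step 8: x = (89*50 + 82) mod 92 = 24 — confirmed correct.
Step 9: x = (89*24 + 82) mod 92 = 10 — the printout has a different value.
That makes step 9 the first incorrect line — x = 10 is what it should show.

step 9, x = 10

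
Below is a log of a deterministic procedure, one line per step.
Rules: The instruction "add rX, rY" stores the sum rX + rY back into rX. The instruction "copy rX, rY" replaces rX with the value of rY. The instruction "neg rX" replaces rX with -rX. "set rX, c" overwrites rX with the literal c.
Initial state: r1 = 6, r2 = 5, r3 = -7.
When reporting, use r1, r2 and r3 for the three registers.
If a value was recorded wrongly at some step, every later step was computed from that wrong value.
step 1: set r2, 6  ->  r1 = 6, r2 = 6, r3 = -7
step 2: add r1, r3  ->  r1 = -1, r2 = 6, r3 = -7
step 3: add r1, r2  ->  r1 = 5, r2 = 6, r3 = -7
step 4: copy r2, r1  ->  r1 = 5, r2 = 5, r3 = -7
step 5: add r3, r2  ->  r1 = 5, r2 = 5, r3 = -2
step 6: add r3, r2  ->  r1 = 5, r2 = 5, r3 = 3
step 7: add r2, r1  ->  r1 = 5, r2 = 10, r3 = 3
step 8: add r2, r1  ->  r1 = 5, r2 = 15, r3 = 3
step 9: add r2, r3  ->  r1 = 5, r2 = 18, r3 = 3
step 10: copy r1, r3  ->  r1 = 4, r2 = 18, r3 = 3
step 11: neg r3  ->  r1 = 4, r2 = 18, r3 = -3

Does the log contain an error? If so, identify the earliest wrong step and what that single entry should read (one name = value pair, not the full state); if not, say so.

step 1: r2 = 6 -> same as recorded
step 2: r1 = 6 + -7 = -1 -> same as recorded
step 3: r1 = -1 + 6 = 5 -> verified
step 4: r2 = 5 -> agrees with the log
step 5: r3 = -7 + 5 = -2 -> no discrepancy
step 6: r3 = -2 + 5 = 3 -> agrees with the log
step 7: r2 = 5 + 5 = 10 -> exactly as logged
step 8: r2 = 10 + 5 = 15 -> no discrepancy
step 9: r2 = 15 + 3 = 18 -> verified
step 10: r1 = 3 -> first mismatch against the log
So the first discrepancy is step 10, where the right value is r1 = 3.

step 10, r1 = 3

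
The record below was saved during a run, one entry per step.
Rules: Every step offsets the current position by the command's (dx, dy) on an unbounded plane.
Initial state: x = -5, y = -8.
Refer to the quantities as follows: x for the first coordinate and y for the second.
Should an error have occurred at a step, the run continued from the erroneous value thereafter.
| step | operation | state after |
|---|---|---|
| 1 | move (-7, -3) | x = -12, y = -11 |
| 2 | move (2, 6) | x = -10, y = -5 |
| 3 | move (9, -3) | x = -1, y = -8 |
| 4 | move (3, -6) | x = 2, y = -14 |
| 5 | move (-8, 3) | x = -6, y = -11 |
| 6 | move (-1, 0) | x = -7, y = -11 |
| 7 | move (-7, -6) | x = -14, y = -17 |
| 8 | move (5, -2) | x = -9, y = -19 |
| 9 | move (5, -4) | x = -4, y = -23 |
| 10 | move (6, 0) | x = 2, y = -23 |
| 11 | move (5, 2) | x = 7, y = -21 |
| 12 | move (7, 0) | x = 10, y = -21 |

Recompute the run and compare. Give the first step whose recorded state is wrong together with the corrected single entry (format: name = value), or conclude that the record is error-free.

step 1: x = -5 + (-7) = -12, y = -8 + (-3) = -11 -> exactly as logged
step 2: x = -12 + (2) = -10, y = -11 + (6) = -5 -> consistent with the record
step 3: x = -10 + (9) = -1, y = -5 + (-3) = -8 -> no discrepancy
step 4: x = -1 + (3) = 2, y = -8 + (-6) = -14 -> verified
step 5: x = 2 + (-8) = -6, y = -14 + (3) = -11 -> confirmed correct
step 6: x = -6 + (-1) = -7, y = -11 + (0) = -11 -> matches
step 7: x = -7 + (-7) = -14, y = -11 + (-6) = -17 -> same as recorded
step 8: x = -14 + (5) = -9, y = -17 + (-2) = -19 -> verified
step 9: x = -9 + (5) = -4, y = -19 + (-4) = -23 -> verified
step 10: x = -4 + (6) = 2, y = -23 + (0) = -23 -> consistent with the record
step 11: x = 2 + (5) = 7, y = -23 + (2) = -21 -> verified
step 12: x = 7 + (7) = 14, y = -21 + (0) = -21 -> the entry is off here
The audit stops at step 12: the recorded entry is wrong and should be x = 14.

step 12, x = 14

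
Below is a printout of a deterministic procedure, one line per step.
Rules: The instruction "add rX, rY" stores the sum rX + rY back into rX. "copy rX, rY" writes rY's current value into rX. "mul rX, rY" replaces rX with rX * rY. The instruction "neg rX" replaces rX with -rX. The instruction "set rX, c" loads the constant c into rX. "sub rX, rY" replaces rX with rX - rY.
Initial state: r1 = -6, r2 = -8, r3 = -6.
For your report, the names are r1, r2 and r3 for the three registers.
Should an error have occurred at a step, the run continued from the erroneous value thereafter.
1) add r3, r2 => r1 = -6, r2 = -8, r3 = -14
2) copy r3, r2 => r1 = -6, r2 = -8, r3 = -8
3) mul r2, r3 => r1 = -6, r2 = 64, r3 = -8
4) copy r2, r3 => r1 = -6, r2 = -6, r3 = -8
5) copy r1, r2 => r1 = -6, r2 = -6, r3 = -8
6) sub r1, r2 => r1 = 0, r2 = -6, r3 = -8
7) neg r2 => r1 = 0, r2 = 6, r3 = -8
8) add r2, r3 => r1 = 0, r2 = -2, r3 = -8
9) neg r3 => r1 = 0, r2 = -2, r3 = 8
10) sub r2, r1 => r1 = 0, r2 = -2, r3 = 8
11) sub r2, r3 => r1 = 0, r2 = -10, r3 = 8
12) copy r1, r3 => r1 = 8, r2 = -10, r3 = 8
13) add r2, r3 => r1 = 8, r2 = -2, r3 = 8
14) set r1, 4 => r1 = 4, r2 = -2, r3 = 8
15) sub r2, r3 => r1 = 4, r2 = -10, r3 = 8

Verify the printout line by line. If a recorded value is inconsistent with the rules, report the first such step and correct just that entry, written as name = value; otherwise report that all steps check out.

Recomputing the run from the initial state:
step 1: r1 = -6, r2 = -8, r3 = -14
step 2: r1 = -6, r2 = -8, r3 = -8
step 3: r1 = -6, r2 = 64, r3 = -8
step 4: r1 = -6, r2 = -8, r3 = -8
step 5: r1 = -8, r2 = -8, r3 = -8
step 6: r1 = 0, r2 = -8, r3 = -8
step 7: r1 = 0, r2 = 8, r3 = -8
step 8: r1 = 0, r2 = 0, r3 = -8
step 9: r1 = 0, r2 = 0, r3 = 8
step 10: r1 = 0, r2 = 0, r3 = 8
step 11: r1 = 0, r2 = -8, r3 = 8
step 12: r1 = 8, r2 = -8, r3 = 8
step 13: r1 = 8, r2 = 0, r3 = 8
step 14: r1 = 4, r2 = 0, r3 = 8
step 15: r1 = 4, r2 = -8, r3 = 8
The first disagreement with the printout is at step 4, where the value should be r2 = -8.

step 4, r2 = -8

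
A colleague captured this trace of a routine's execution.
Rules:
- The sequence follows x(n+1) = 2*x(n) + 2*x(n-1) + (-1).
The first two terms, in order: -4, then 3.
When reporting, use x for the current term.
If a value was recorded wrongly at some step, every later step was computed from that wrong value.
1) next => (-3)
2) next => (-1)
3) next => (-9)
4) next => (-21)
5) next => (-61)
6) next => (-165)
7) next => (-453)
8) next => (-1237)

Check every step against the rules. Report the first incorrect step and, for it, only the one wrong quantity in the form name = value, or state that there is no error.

no error

step 1: x = 2*(3) + (2)*(-4) + (-1) = -3 -> in agreement
step 2: x = 2*(-3) + (2)*(3) + (-1) = -1 -> verified
step 3: x = 2*(-1) + (2)*(-3) + (-1) = -9 -> matches
step 4: x = 2*(-9) + (2)*(-1) + (-1) = -21 -> consistent with the trace
step 5: x = 2*(-21) + (2)*(-9) + (-1) = -61 -> no discrepancy
step 6: x = 2*(-61) + (2)*(-21) + (-1) = -165 -> confirmed correct
step 7: x = 2*(-165) + (2)*(-61) + (-1) = -453 -> verified
step 8: x = 2*(-453) + (2)*(-165) + (-1) = -1237 -> matches
All entries verified; no error found.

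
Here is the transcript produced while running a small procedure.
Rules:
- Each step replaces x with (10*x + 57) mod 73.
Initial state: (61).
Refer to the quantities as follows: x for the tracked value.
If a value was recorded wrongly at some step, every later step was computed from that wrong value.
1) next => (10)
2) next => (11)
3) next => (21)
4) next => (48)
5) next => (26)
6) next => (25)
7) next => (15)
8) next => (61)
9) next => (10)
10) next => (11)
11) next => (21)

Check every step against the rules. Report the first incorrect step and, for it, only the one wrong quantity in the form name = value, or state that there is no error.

Step 1: x = (10*61 + 57) mod 73 = 10 — consistent with the transcript.
Step 2: x = (10*10 + 57) mod 73 = 11 — consistent with the transcript.
Step 3: x = (10*11 + 57) mod 73 = 21 — in agreement.
Step 4: x = (10*21 + 57) mod 73 = 48 — same as recorded.
Step 5: x = (10*48 + 57) mod 73 = 26 — consistent with the transcript.
Step 6: x = (10*26 + 57) mod 73 = 25 — checks out.
Step 7: x = (10*25 + 57) mod 73 = 15 — exactly as logged.
Step 8: x = (10*15 + 57) mod 73 = 61 — consistent with the transcript.
Step 9: x = (10*61 + 57) mod 73 = 10 — verified.
Step 10: x = (10*10 + 57) mod 73 = 11 — in agreement.
Step 11: x = (10*11 + 57) mod 73 = 21 — exactly as logged.
All steps check out; nothing to correct.

no error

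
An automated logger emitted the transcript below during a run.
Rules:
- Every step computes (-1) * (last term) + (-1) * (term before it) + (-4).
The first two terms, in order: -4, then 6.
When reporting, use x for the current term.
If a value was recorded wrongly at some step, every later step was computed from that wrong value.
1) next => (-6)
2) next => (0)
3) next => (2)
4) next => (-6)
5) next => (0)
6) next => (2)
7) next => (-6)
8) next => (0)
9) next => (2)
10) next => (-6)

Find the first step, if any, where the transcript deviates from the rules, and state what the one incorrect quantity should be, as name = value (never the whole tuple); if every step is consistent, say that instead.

Recomputing the run from the initial state:
step 1: x = -6
step 2: x = -4
step 3: x = 6
step 4: x = -6
step 5: x = -4
step 6: x = 6
step 7: x = -6
step 8: x = -4
step 9: x = 6
step 10: x = -6
The first disagreement with the transcript is at step 2, where the value should be x = -4.

step 2, x = -4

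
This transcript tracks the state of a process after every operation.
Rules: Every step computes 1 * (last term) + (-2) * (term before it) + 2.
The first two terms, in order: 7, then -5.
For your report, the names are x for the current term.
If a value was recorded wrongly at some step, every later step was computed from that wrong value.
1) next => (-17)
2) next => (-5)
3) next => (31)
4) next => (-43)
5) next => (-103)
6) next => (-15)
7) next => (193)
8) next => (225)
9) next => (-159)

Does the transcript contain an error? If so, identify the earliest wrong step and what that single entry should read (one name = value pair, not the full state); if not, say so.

step 4, x = 43

1. x = 1*(-5) + (-2)*(7) + (2) = -17 (confirmed correct)
2. x = 1*(-17) + (-2)*(-5) + (2) = -5 (same as recorded)
3. x = 1*(-5) + (-2)*(-17) + (2) = 31 (matches)
4. x = 1*(31) + (-2)*(-5) + (2) = 43 (a discrepancy with the transcript)
The earliest wrong entry is at step 4: it should read x = 43.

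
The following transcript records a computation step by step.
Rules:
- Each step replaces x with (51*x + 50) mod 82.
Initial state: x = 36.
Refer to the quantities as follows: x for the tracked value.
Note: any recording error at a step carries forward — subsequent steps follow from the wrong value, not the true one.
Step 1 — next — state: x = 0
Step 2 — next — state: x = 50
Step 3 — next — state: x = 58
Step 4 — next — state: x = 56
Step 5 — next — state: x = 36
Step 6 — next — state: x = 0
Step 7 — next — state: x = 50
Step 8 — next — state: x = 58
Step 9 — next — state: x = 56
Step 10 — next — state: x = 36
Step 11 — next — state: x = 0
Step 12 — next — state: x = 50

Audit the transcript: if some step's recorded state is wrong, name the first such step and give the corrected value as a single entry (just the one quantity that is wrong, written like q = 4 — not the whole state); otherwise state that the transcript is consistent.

no error

Step 1: x = (51*36 + 50) mod 82 = 0 — consistent with the transcript.
Step 2: x = (51*0 + 50) mod 82 = 50 — matches.
Step 3: x = (51*50 + 50) mod 82 = 58 — confirmed correct.
Step 4: x = (51*58 + 50) mod 82 = 56 — no discrepancy.
Step 5: x = (51*56 + 50) mod 82 = 36 — consistent with the transcript.
Step 6: x = (51*36 + 50) mod 82 = 0 — agrees with the transcript.
Step 7: x = (51*0 + 50) mod 82 = 50 — checks out.
Step 8: x = (51*50 + 50) mod 82 = 58 — exactly as logged.
Step 9: x = (51*58 + 50) mod 82 = 56 — checks out.
Step 10: x = (51*56 + 50) mod 82 = 36 — no discrepancy.
Step 11: x = (51*36 + 50) mod 82 = 0 — verified.
Step 12: x = (51*0 + 50) mod 82 = 50 — checks out.
All entries verified; no error found.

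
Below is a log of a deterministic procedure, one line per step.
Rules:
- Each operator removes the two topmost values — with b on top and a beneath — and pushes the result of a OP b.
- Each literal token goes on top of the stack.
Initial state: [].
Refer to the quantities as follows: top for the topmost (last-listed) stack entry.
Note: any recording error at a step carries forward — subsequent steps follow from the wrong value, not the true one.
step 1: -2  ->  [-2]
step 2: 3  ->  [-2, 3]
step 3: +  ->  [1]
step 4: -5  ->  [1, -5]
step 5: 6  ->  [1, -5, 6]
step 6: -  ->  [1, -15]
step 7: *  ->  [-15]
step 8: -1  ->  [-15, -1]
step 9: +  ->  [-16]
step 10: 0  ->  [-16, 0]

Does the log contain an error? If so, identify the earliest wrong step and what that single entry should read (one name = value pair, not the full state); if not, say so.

Step 1: push -2: top = -2 — consistent with the log.
Step 2: push 3: top = 3 — in agreement.
Step 3: -2 + 3 = 1 — confirmed correct.
Step 4: push -5: top = -5 — verified.
Step 5: push 6: top = 6 — checks out.
Step 6: -5 - 6 = -11 — the log disagrees here.
So the first discrepancy is step 6, where the right value is top = -11.

step 6, top = -11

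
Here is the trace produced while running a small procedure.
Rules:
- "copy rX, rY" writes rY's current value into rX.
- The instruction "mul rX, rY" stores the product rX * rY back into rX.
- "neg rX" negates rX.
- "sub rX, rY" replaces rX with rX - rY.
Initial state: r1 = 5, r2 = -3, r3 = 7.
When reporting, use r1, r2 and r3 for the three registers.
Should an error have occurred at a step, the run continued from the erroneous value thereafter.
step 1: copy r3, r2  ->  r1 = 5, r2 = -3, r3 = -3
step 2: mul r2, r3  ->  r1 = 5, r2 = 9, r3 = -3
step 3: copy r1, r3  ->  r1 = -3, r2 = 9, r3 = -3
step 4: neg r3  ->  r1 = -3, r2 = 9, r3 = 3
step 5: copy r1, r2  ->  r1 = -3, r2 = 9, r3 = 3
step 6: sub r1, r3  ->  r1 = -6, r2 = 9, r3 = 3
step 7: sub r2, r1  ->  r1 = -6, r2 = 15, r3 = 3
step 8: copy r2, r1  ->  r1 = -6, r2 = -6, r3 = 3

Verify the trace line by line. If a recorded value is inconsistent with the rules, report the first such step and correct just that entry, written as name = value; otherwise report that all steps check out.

Step 1: r3 = -3 — exactly as logged.
Step 2: r2 = -3 * -3 = 9 — checks out.
Step 3: r1 = -3 — agrees with the trace.
Step 4: r3 = -(-3) = 3 — agrees with the trace.
Step 5: r1 = 9 — the recorded entry deviates here.
First deviation found at step 5; the corrected entry is r1 = 9.

step 5, r1 = 9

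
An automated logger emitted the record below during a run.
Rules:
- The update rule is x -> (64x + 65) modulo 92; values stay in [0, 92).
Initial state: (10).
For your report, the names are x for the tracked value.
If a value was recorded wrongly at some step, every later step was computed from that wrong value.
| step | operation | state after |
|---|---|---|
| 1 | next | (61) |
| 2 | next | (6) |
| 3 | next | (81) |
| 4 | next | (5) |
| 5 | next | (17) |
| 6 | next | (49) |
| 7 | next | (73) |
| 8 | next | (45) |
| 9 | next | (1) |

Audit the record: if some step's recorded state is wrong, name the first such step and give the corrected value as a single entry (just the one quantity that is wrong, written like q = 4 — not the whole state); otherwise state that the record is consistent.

step 2, x = 13

1. x = (64*10 + 65) mod 92 = 61 (checks out)
2. x = (64*61 + 65) mod 92 = 13 (this is not what the record shows)
First incorrect step: 2; the correct value is x = 13.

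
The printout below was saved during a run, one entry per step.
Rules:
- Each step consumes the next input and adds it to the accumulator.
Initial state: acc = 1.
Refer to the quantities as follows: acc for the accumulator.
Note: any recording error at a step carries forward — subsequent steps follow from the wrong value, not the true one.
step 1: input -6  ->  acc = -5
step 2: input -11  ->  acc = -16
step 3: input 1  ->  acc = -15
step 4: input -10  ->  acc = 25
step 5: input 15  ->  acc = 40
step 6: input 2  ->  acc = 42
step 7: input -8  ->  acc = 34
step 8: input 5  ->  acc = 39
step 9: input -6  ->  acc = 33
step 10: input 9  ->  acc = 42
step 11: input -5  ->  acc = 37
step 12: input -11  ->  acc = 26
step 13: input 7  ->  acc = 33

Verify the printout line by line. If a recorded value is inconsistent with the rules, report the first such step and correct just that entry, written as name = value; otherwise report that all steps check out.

step 4, acc = -25

Recomputing the run from the initial state:
step 1: acc = -5
step 2: acc = -16
step 3: acc = -15
step 4: acc = -25
step 5: acc = -10
step 6: acc = -8
step 7: acc = -16
step 8: acc = -11
step 9: acc = -17
step 10: acc = -8
step 11: acc = -13
step 12: acc = -24
step 13: acc = -17
The first disagreement with the printout is at step 4, where the value should be acc = -25.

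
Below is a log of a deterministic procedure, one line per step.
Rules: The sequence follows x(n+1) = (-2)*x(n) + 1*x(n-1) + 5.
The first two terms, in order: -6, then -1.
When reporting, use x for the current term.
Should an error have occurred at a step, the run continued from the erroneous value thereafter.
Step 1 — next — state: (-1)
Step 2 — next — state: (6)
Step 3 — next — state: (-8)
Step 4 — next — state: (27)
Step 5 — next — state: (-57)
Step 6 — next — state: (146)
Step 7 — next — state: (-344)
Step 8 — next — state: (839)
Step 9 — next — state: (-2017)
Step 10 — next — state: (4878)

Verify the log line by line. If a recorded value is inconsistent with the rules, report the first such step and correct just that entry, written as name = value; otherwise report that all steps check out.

Recomputing the run from the initial state:
step 1: x = 1
step 2: x = 2
step 3: x = 2
step 4: x = 3
step 5: x = 1
step 6: x = 6
step 7: x = -6
step 8: x = 23
step 9: x = -47
step 10: x = 122
The first disagreement with the log is at step 1, where the value should be x = 1.

step 1, x = 1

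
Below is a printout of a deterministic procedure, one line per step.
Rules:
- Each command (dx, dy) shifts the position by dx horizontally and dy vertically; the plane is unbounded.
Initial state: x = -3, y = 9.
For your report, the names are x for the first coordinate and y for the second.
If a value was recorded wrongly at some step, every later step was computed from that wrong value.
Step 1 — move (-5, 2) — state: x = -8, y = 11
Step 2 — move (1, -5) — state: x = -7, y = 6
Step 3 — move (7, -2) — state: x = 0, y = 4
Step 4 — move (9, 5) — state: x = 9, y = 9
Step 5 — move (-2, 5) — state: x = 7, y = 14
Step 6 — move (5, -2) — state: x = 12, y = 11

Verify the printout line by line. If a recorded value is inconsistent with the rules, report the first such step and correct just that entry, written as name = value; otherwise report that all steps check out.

step 6, y = 12

step 1: x = -3 + (-5) = -8, y = 9 + (2) = 11 -> agrees with the printout
step 2: x = -8 + (1) = -7, y = 11 + (-5) = 6 -> consistent with the printout
step 3: x = -7 + (7) = 0, y = 6 + (-2) = 4 -> verified
step 4: x = 0 + (9) = 9, y = 4 + (5) = 9 -> in agreement
step 5: x = 9 + (-2) = 7, y = 9 + (5) = 14 -> consistent with the printout
step 6: x = 7 + (5) = 12, y = 14 + (-2) = 12 -> the recorded entry deviates here
Conclusion: step 6 carries the first error; the entry should be y = 12.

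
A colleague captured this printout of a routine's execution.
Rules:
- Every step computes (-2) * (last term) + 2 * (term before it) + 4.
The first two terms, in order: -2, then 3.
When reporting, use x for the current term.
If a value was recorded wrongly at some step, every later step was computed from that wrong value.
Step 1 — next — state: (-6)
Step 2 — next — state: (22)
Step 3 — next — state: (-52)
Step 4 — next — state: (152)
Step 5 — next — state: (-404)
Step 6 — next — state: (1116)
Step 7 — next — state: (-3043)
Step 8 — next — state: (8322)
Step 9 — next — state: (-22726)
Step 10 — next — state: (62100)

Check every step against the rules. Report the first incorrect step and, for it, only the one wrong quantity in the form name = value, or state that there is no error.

step 7, x = -3036

Step 1: x = -2*(3) + (2)*(-2) + (4) = -6 — agrees with the printout.
Step 2: x = -2*(-6) + (2)*(3) + (4) = 22 — verified.
Step 3: x = -2*(22) + (2)*(-6) + (4) = -52 — agrees with the printout.
Step 4: x = -2*(-52) + (2)*(22) + (4) = 152 — confirmed correct.
Step 5: x = -2*(152) + (2)*(-52) + (4) = -404 — matches.
Step 6: x = -2*(-404) + (2)*(152) + (4) = 1116 — consistent with the printout.
Step 7: x = -2*(1116) + (2)*(-404) + (4) = -3036 — the recorded entry deviates here.
First deviation found at step 7; the corrected entry is x = -3036.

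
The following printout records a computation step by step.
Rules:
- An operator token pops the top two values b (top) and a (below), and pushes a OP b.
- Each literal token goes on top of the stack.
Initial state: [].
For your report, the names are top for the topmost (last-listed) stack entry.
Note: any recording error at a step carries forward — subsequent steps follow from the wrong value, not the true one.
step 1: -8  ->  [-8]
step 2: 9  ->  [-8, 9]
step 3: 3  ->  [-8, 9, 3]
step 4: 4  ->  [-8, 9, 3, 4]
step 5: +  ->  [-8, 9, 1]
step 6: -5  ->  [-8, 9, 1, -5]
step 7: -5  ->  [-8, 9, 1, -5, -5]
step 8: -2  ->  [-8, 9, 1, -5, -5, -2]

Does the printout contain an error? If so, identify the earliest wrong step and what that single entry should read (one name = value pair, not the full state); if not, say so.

1. push -8: top = -8 (in agreement)
2. push 9: top = 9 (confirmed correct)
3. push 3: top = 3 (verified)
4. push 4: top = 4 (same as recorded)
5. 3 + 4 = 7 (this is not what the printout shows)
The earliest wrong entry is at step 5: it should read top = 7.

step 5, top = 7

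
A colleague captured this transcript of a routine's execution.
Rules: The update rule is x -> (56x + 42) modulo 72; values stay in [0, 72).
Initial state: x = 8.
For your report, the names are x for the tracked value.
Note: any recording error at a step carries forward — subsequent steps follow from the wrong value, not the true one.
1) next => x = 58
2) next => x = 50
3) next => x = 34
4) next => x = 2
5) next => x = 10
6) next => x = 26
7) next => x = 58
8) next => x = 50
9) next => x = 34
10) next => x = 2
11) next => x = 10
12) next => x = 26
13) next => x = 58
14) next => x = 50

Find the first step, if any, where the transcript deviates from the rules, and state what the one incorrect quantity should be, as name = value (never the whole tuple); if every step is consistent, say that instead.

no error

Recomputing the run from the initial state:
step 1: x = 58
step 2: x = 50
step 3: x = 34
step 4: x = 2
step 5: x = 10
step 6: x = 26
step 7: x = 58
step 8: x = 50
step 9: x = 34
step 10: x = 2
step 11: x = 10
step 12: x = 26
step 13: x = 58
step 14: x = 50
This matches the transcript at every step.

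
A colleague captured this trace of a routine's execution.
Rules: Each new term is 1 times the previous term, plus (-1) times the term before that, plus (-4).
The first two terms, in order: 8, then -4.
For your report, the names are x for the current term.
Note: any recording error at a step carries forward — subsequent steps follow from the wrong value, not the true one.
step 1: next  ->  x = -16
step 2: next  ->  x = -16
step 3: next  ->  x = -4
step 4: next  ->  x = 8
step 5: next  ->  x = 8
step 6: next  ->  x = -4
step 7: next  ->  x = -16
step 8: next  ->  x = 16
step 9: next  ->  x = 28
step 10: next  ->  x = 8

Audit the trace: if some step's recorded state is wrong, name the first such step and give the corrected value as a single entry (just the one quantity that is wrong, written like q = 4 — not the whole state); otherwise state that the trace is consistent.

step 8, x = -16

Recomputing the run from the initial state:
step 1: x = -16
step 2: x = -16
step 3: x = -4
step 4: x = 8
step 5: x = 8
step 6: x = -4
step 7: x = -16
step 8: x = -16
step 9: x = -4
step 10: x = 8
The first disagreement with the trace is at step 8, where the value should be x = -16.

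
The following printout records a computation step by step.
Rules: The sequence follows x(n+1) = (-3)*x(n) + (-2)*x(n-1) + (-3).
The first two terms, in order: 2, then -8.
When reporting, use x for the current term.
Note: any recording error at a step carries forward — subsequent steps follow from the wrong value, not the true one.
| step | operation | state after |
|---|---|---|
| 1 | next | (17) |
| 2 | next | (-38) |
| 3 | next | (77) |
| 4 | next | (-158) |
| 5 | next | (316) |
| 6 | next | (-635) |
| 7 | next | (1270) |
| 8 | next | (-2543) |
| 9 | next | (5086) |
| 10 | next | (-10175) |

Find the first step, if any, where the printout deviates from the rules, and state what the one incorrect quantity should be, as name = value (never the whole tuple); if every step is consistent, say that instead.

step 5, x = 317

Recomputing the run from the initial state:
step 1: x = 17
step 2: x = -38
step 3: x = 77
step 4: x = -158
step 5: x = 317
step 6: x = -638
step 7: x = 1277
step 8: x = -2558
step 9: x = 5117
step 10: x = -10238
The first disagreement with the printout is at step 5, where the value should be x = 317.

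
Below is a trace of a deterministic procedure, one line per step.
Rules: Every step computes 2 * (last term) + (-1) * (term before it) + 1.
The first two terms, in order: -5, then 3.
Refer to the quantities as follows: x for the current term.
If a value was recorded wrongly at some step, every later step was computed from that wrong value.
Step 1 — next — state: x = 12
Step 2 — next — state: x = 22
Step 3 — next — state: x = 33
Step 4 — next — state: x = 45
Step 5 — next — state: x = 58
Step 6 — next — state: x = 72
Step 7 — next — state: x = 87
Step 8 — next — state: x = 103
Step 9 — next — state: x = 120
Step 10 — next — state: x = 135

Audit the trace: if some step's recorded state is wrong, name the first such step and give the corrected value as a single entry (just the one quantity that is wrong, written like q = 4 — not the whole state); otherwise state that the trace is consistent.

Step 1: x = 2*(3) + (-1)*(-5) + (1) = 12 — no discrepancy.
Step 2: x = 2*(12) + (-1)*(3) + (1) = 22 — confirmed correct.
Step 3: x = 2*(22) + (-1)*(12) + (1) = 33 — consistent with the trace.
Step 4: x = 2*(33) + (-1)*(22) + (1) = 45 — consistent with the trace.
Step 5: x = 2*(45) + (-1)*(33) + (1) = 58 — in agreement.
Step 6: x = 2*(58) + (-1)*(45) + (1) = 72 — verified.
Step 7: x = 2*(72) + (-1)*(58) + (1) = 87 — same as recorded.
Step 8: x = 2*(87) + (-1)*(72) + (1) = 103 — same as recorded.
Step 9: x = 2*(103) + (-1)*(87) + (1) = 120 — checks out.
Step 10: x = 2*(120) + (-1)*(103) + (1) = 138 — the recorded entry deviates here.
First incorrect step: 10; the correct value is x = 138.

step 10, x = 138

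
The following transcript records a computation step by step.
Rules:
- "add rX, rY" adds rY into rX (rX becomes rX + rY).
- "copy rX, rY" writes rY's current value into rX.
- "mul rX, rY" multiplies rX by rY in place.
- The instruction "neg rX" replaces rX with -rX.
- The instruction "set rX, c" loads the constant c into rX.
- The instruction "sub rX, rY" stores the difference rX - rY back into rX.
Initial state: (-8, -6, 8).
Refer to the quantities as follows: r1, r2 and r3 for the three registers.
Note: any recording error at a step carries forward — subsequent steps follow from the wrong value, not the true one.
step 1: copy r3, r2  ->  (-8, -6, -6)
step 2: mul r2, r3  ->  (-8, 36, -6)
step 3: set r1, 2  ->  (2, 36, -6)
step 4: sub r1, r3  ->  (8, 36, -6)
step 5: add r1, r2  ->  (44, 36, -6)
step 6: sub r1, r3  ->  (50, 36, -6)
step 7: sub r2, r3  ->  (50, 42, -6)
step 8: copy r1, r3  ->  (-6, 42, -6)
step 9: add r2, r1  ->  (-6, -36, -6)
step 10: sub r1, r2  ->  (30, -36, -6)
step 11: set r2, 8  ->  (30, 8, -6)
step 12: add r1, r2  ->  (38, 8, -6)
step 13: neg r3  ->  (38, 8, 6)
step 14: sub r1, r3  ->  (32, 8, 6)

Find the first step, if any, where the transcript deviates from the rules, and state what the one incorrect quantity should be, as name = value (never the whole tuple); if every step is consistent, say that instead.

Recomputing the run from the initial state:
step 1: r1 = -8, r2 = -6, r3 = -6
step 2: r1 = -8, r2 = 36, r3 = -6
step 3: r1 = 2, r2 = 36, r3 = -6
step 4: r1 = 8, r2 = 36, r3 = -6
step 5: r1 = 44, r2 = 36, r3 = -6
step 6: r1 = 50, r2 = 36, r3 = -6
step 7: r1 = 50, r2 = 42, r3 = -6
step 8: r1 = -6, r2 = 42, r3 = -6
step 9: r1 = -6, r2 = 36, r3 = -6
step 10: r1 = -42, r2 = 36, r3 = -6
step 11: r1 = -42, r2 = 8, r3 = -6
step 12: r1 = -34, r2 = 8, r3 = -6
step 13: r1 = -34, r2 = 8, r3 = 6
step 14: r1 = -40, r2 = 8, r3 = 6
The first disagreement with the transcript is at step 9, where the value should be r2 = 36.

step 9, r2 = 36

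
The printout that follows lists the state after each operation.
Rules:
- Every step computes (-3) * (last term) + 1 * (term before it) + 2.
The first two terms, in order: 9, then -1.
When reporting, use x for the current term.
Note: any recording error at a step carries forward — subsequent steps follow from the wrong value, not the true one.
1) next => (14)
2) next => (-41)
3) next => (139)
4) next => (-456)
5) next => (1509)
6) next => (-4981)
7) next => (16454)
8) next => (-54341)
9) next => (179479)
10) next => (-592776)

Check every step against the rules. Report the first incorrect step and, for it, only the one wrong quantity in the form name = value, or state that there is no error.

step 1: x = -3*(-1) + (1)*(9) + (2) = 14 -> no discrepancy
step 2: x = -3*(14) + (1)*(-1) + (2) = -41 -> checks out
step 3: x = -3*(-41) + (1)*(14) + (2) = 139 -> agrees with the printout
step 4: x = -3*(139) + (1)*(-41) + (2) = -456 -> agrees with the printout
step 5: x = -3*(-456) + (1)*(139) + (2) = 1509 -> confirmed correct
step 6: x = -3*(1509) + (1)*(-456) + (2) = -4981 -> verified
step 7: x = -3*(-4981) + (1)*(1509) + (2) = 16454 -> consistent with the printout
step 8: x = -3*(16454) + (1)*(-4981) + (2) = -54341 -> matches
step 9: x = -3*(-54341) + (1)*(16454) + (2) = 179479 -> exactly as logged
step 10: x = -3*(179479) + (1)*(-54341) + (2) = -592776 -> verified
Nothing is out of place; the run is error-free.

no error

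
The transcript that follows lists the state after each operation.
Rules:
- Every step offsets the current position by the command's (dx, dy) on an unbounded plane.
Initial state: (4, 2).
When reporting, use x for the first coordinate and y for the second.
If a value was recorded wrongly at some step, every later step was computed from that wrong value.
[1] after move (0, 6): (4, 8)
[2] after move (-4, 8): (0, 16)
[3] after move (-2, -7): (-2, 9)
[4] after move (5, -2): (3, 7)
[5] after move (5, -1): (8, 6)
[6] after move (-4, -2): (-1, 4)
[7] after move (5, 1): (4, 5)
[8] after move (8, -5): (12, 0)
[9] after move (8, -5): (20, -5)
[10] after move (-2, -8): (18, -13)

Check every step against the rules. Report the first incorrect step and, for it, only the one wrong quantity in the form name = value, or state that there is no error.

step 6, x = 4

Recomputing the run from the initial state:
step 1: x = 4, y = 8
step 2: x = 0, y = 16
step 3: x = -2, y = 9
step 4: x = 3, y = 7
step 5: x = 8, y = 6
step 6: x = 4, y = 4
step 7: x = 9, y = 5
step 8: x = 17, y = 0
step 9: x = 25, y = -5
step 10: x = 23, y = -13
The first disagreement with the transcript is at step 6, where the value should be x = 4.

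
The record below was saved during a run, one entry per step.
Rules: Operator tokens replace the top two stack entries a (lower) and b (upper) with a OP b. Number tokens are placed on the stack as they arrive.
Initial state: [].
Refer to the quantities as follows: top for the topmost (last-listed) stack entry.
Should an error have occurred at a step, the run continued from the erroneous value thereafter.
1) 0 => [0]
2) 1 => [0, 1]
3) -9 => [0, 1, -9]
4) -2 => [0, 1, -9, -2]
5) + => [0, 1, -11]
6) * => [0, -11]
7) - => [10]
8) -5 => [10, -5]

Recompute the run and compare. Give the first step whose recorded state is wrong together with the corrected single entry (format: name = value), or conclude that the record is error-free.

step 7, top = 11

Step 1: push 0: top = 0 — exactly as logged.
Step 2: push 1: top = 1 — same as recorded.
Step 3: push -9: top = -9 — same as recorded.
Step 4: push -2: top = -2 — in agreement.
Step 5: -9 + -2 = -11 — same as recorded.
Step 6: 1 * -11 = -11 — matches.
Step 7: 0 - -11 = 11 — not what was recorded.
The earliest wrong entry is at step 7: it should read top = 11.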